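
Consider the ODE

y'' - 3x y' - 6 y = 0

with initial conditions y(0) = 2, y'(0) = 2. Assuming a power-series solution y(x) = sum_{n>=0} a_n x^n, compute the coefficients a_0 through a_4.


Ansatz: y(x) = sum_{n>=0} a_n x^n, so y'(x) = sum_{n>=1} n a_n x^(n-1) and y''(x) = sum_{n>=2} n(n-1) a_n x^(n-2).
Substitute into P(x) y'' + Q(x) y' + R(x) y = 0 with P(x) = 1, Q(x) = -3x, R(x) = -6, and match powers of x.
Initial conditions: a_0 = 2, a_1 = 2.
Setting the coefficient of each power of x to zero and solving order by order (substituting the coefficients already found):
  x^0: 2 a_2 - 6 a_0 = 0  ->  2 a_2 = 6 a_0 = 12  ->  a_2 = 6
  x^1: 6 a_3 - 9 a_1 = 0  ->  6 a_3 = 9 a_1 = 18  ->  a_3 = 3
  x^2: 12 a_4 - 12 a_2 = 0  ->  12 a_4 = 12 a_2 = 72  ->  a_4 = 6
Truncated series: y(x) = 2 + 2 x + 6 x^2 + 3 x^3 + 6 x^4 + O(x^5).

a_0 = 2; a_1 = 2; a_2 = 6; a_3 = 3; a_4 = 6


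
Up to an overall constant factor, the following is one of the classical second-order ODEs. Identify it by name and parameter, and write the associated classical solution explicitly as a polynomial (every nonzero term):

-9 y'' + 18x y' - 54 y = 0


All three coefficients share the factor -9; dividing through by -9 gives  y'' - 2x y' + 6 y = 0.
This matches the Hermite equation y'' - 2x y' + 2n y = 0 with 2n = 6, so n = 3; the polynomial solution is H_3(x).
With y = sum_k a_k x^k, matching x^k gives (k+2)(k+1) a_{k+2} = 2(k - n) a_k = 2(k - 3) a_k. The right side vanishes at k = 3, so the series with the parity of 3 terminates at degree 3.
Standard normalization: leading coefficient of H_n is 2^n, so a_3 = 2^3 = 8. Work downward with a_k = (k+1)(k+2) a_{k+2} / (2(k - n)):
  a_1 = (2)(3)(8) / (2(1 - 3)) = 48/(-4) = -12
Hence H_3(x) = 8 x^3 - 12 x.

H_3(x); series = 8 x^3 - 12 x


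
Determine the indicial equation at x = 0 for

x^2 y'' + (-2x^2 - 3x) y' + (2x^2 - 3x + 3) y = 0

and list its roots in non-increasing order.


Divide by x^2 to reach normal form y'' + P_1(x) y' + P_2(x) y = 0 with P_1(x) = -2 - 3/x and P_2(x) = 2 - 3/x + 3/x^2.
x = 0 is a singular point because the y'-coefficient -2 - 3/x has a pole at x = 0 and the y-coefficient 2 - 3/x + 3/x^2 has a pole at x = 0.
It is a regular singular point because x P_1(x) = p(x) = -2x - 3 and x^2 P_2(x) = q(x) = 2x^2 - 3x + 3 are polynomials, hence analytic at x = 0.
p(0) = -3,  q(0) = 3.
Indicial equation: r(r-1) + p(0) r + q(0) = 0, i.e. r^2 + (p(0) - 1) r + q(0) = 0, i.e. r^2 - 4 r + 3 = 0.
Discriminant: (-4)^2 - 4(3) = 4, so r = (4 ± 2)/2.
Solving: r_1 = 3, r_2 = 1.

indicial: r^2 - 4 r + 3 = 0; roots r_1 = 3, r_2 = 1


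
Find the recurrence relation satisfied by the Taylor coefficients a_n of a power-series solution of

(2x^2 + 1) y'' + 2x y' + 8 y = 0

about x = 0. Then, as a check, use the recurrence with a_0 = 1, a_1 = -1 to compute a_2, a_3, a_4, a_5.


Substitute y = sum_n a_n x^n.
(1 + 2 x^2) y'' contributes (n+2)(n+1) a_{n+2} + 2 n(n-1) a_n at x^n.
2 x y'(x) contributes 2 n a_n at x^n.
8 y(x) contributes 8 a_n at x^n.
Matching x^n: (n+2)(n+1) a_{n+2} + (2 n(n-1) + 2 n + 8) a_n = 0.
Thus a_{n+2} = (-2 n(n-1) - 2 n - 8) / ((n+1)(n+2)) * a_n.

Check with a_0 = 1, a_1 = -1 (apply the recurrence for n = 0, 1, 2, 3): a_0 = 1, a_1 = -1, a_2 = -4, a_3 = 5/3, a_4 = 16/3, a_5 = -13/6.

a_(n+2) = (-2 n(n-1) - 2 n - 8) / ((n+1)(n+2)) * a_n; check: a_0 = 1, a_1 = -1, a_2 = -4, a_3 = 5/3, a_4 = 16/3, a_5 = -13/6


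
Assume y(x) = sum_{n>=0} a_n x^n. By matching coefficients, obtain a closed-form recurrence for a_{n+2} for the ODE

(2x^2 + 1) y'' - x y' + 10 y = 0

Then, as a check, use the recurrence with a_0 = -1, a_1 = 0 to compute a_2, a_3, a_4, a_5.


Substitute y = sum_n a_n x^n.
(1 + 2 x^2) y'' contributes (n+2)(n+1) a_{n+2} + 2 n(n-1) a_n at x^n.
-x y'(x) contributes -n a_n at x^n.
10 y(x) contributes 10 a_n at x^n.
Matching x^n: (n+2)(n+1) a_{n+2} + (2 n(n-1) - n + 10) a_n = 0.
Thus a_{n+2} = (-2 n(n-1) + n - 10) / ((n+1)(n+2)) * a_n.

Check with a_0 = -1, a_1 = 0 (apply the recurrence for n = 0, 1, 2, 3): a_0 = -1, a_1 = 0, a_2 = 5, a_3 = 0, a_4 = -5, a_5 = 0.

a_(n+2) = (-2 n(n-1) + n - 10) / ((n+1)(n+2)) * a_n; check: a_0 = -1, a_1 = 0, a_2 = 5, a_3 = 0, a_4 = -5, a_5 = 0


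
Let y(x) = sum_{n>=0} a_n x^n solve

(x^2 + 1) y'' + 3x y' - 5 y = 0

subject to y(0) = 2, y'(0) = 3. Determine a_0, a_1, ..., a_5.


Ansatz: y(x) = sum_{n>=0} a_n x^n, so y'(x) = sum_{n>=1} n a_n x^(n-1) and y''(x) = sum_{n>=2} n(n-1) a_n x^(n-2).
Substitute into P(x) y'' + Q(x) y' + R(x) y = 0 with P(x) = x^2 + 1, Q(x) = 3x, R(x) = -5, and match powers of x.
Initial conditions: a_0 = 2, a_1 = 3.
Setting the coefficient of each power of x to zero and solving order by order (substituting the coefficients already found):
  x^0: 2 a_2 - 5 a_0 = 0  ->  2 a_2 = 5 a_0 = 10  ->  a_2 = 5
  x^1: 6 a_3 - 2 a_1 = 0  ->  6 a_3 = 2 a_1 = 6  ->  a_3 = 1
  x^2: 12 a_4 + 3 a_2 = 0  ->  12 a_4 = -3 a_2 = -15  ->  a_4 = -5/4
  x^3: 20 a_5 + 10 a_3 = 0  ->  20 a_5 = -10 a_3 = -10  ->  a_5 = -1/2
Truncated series: y(x) = 2 + 3 x + 5 x^2 + x^3 - (5/4) x^4 - (1/2) x^5 + O(x^6).

a_0 = 2; a_1 = 3; a_2 = 5; a_3 = 1; a_4 = -5/4; a_5 = -1/2


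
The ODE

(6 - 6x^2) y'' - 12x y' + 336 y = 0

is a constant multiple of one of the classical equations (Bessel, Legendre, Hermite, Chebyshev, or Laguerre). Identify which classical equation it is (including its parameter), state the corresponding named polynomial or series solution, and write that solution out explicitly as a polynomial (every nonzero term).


All three coefficients share the factor 6; dividing through by 6 gives  (1 - x^2) y'' - 2x y' + 56 y = 0.
This matches the Legendre equation (1 - x^2) y'' - 2x y' + n(n+1) y = 0 (note the -2x y' term) with n(n+1) = 56, so n = 7; the polynomial solution is P_7(x).
With y = sum_k a_k x^k, matching x^k gives (k+2)(k+1) a_{k+2} = [k(k+1) - n(n+1)] a_k = (k - 7)(k + 8) a_k. The right side vanishes at k = 7, so the series with the parity of 7 terminates at degree 7.
Standard normalization (P_n(1) = 1): leading coefficient (2n)!/(2^n (n!)^2) = 87178291200/(128*25401600) = 429/16, so a_7 = 429/16. Work downward with a_k = (k+1)(k+2) a_{k+2} / ((k - 7)(k + 8)):
  a_5 = (6)(7)(429/16) / ((5 - 7)(5 + 8)) = (9009/8)/(-26) = -693/16
  a_3 = (4)(5)(-693/16) / ((3 - 7)(3 + 8)) = (-3465/4)/(-44) = 315/16
  a_1 = (2)(3)(315/16) / ((1 - 7)(1 + 8)) = (945/8)/(-54) = -35/16
Hence P_7(x) = 429 x^7/16 - 693 x^5/16 + 315 x^3/16 - 35 x/16.

P_7(x); series = 429 x^7/16 - 693 x^5/16 + 315 x^3/16 - 35 x/16


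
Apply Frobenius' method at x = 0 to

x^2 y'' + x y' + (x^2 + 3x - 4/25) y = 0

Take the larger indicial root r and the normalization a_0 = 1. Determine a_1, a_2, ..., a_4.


Write in Frobenius form y'' + (p(x)/x) y' + (q(x)/x^2) y = 0:
  p(x) = 1,  q(x) = x^2 + 3x - 4/25.
Indicial equation: r(r-1) + (1) r + (-4/25) = 0 -> roots r_1 = 2/5, r_2 = -2/5.
Take r = r_1 = 2/5. Let y(x) = x^r sum_{n>=0} a_n x^n with a_0 = 1.
Substitute y = x^r sum a_n x^n and match x^{r+n}. The recurrence is
  D(n) a_n + 3 a_{n-1} + 1 a_{n-2} = 0,  where D(n) = (r+n)(r+n-1) + (1)(r+n) + (-4/25).
  a_n = [-3 a_{n-1} - 1 a_{n-2}] / D(n).
Since the indicial polynomial factors as (r - r_1)(r - r_2), D(n) = (r_1 + n - r_1)(r_1 + n - r_2) = n(n + 4/5).
Evaluating step by step (a_0 = 1):
  n = 1: D(1) = 1(1 + 4/5) = 9/5; numerator = -3(1) = -3; a_1 = (-3)/(9/5) = -5/3
  n = 2: D(2) = 2(2 + 4/5) = 28/5; numerator = -3(-5/3) - 1(1) = 4; a_2 = (4)/(28/5) = 5/7
  n = 3: D(3) = 3(3 + 4/5) = 57/5; numerator = -3(5/7) - 1(-5/3) = -10/21; a_3 = (-10/21)/(57/5) = -50/1197
  n = 4: D(4) = 4(4 + 4/5) = 96/5; numerator = -3(-50/1197) - 1(5/7) = -235/399; a_4 = (-235/399)/(96/5) = -1175/38304

r = 2/5; a_0 = 1; a_1 = -5/3; a_2 = 5/7; a_3 = -50/1197; a_4 = -1175/38304


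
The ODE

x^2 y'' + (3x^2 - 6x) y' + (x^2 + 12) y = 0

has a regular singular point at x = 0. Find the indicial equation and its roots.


Divide by x^2 to reach normal form y'' + P_1(x) y' + P_2(x) y = 0 with P_1(x) = 3 - 6/x and P_2(x) = 1 + 12/x^2.
x = 0 is a singular point because the y'-coefficient 3 - 6/x has a pole at x = 0 and the y-coefficient 1 + 12/x^2 has a pole at x = 0.
It is a regular singular point because x P_1(x) = p(x) = 3x - 6 and x^2 P_2(x) = q(x) = x^2 + 12 are polynomials, hence analytic at x = 0.
p(0) = -6,  q(0) = 12.
Indicial equation: r(r-1) + p(0) r + q(0) = 0, i.e. r^2 + (p(0) - 1) r + q(0) = 0, i.e. r^2 - 7 r + 12 = 0.
Discriminant: (-7)^2 - 4(12) = 1, so r = (7 ± 1)/2.
Solving: r_1 = 4, r_2 = 3.

indicial: r^2 - 7 r + 12 = 0; roots r_1 = 4, r_2 = 3


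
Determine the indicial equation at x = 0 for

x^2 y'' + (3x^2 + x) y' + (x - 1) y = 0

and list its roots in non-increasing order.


Divide by x^2 to reach normal form y'' + P_1(x) y' + P_2(x) y = 0 with P_1(x) = 3 + 1/x and P_2(x) = 1/x - 1/x^2.
x = 0 is a singular point because the y'-coefficient 3 + 1/x has a pole at x = 0 and the y-coefficient 1/x - 1/x^2 has a pole at x = 0.
It is a regular singular point because x P_1(x) = p(x) = 3x + 1 and x^2 P_2(x) = q(x) = x - 1 are polynomials, hence analytic at x = 0.
p(0) = 1,  q(0) = -1.
Indicial equation: r(r-1) + p(0) r + q(0) = 0, i.e. r^2 + (p(0) - 1) r + q(0) = 0, i.e. r^2 - 1 = 0.
Discriminant: (0)^2 - 4(-1) = 4, so r = (0 ± 2)/2.
Solving: r_1 = 1, r_2 = -1.

indicial: r^2 - 1 = 0; roots r_1 = 1, r_2 = -1


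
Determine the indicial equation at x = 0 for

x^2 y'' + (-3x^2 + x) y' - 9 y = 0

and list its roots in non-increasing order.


Divide by x^2 to reach normal form y'' + P_1(x) y' + P_2(x) y = 0 with P_1(x) = -3 + 1/x and P_2(x) = -9/x^2.
x = 0 is a singular point because the y'-coefficient -3 + 1/x has a pole at x = 0 and the y-coefficient -9/x^2 has a pole at x = 0.
It is a regular singular point because x P_1(x) = p(x) = 1 - 3x and x^2 P_2(x) = q(x) = -9 are polynomials, hence analytic at x = 0.
p(0) = 1,  q(0) = -9.
Indicial equation: r(r-1) + p(0) r + q(0) = 0, i.e. r^2 + (p(0) - 1) r + q(0) = 0, i.e. r^2 - 9 = 0.
Discriminant: (0)^2 - 4(-9) = 36, so r = (0 ± 6)/2.
Solving: r_1 = 3, r_2 = -3.

indicial: r^2 - 9 = 0; roots r_1 = 3, r_2 = -3


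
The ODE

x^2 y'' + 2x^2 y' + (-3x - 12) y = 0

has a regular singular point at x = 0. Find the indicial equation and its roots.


Divide by x^2 to reach normal form y'' + P_1(x) y' + P_2(x) y = 0 with P_1(x) = 2 and P_2(x) = -3/x - 12/x^2.
x = 0 is a singular point because the y-coefficient -3/x - 12/x^2 has a pole at x = 0.
It is a regular singular point because x P_1(x) = p(x) = 2x and x^2 P_2(x) = q(x) = -3x - 12 are polynomials, hence analytic at x = 0.
p(0) = 0,  q(0) = -12.
Indicial equation: r(r-1) + p(0) r + q(0) = 0, i.e. r^2 + (p(0) - 1) r + q(0) = 0, i.e. r^2 - 1 r - 12 = 0.
Discriminant: (-1)^2 - 4(-12) = 49, so r = (1 ± 7)/2.
Solving: r_1 = 4, r_2 = -3.

indicial: r^2 - 1 r - 12 = 0; roots r_1 = 4, r_2 = -3


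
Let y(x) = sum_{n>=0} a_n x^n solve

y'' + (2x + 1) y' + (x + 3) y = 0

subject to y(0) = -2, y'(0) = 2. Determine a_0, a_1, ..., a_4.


Ansatz: y(x) = sum_{n>=0} a_n x^n, so y'(x) = sum_{n>=1} n a_n x^(n-1) and y''(x) = sum_{n>=2} n(n-1) a_n x^(n-2).
Substitute into P(x) y'' + Q(x) y' + R(x) y = 0 with P(x) = 1, Q(x) = 2x + 1, R(x) = x + 3, and match powers of x.
Initial conditions: a_0 = -2, a_1 = 2.
Setting the coefficient of each power of x to zero and solving order by order (substituting the coefficients already found):
  x^0: 2 a_2 + a_1 + 3 a_0 = 0  ->  2 a_2 = -a_1 - 3 a_0 = 4  ->  a_2 = 2
  x^1: 6 a_3 + 2 a_2 + 5 a_1 + a_0 = 0  ->  6 a_3 = -2 a_2 - 5 a_1 - a_0 = -12  ->  a_3 = -2
  x^2: 12 a_4 + 3 a_3 + 7 a_2 + a_1 = 0  ->  12 a_4 = -3 a_3 - 7 a_2 - a_1 = -10  ->  a_4 = -5/6
Truncated series: y(x) = -2 + 2 x + 2 x^2 - 2 x^3 - (5/6) x^4 + O(x^5).

a_0 = -2; a_1 = 2; a_2 = 2; a_3 = -2; a_4 = -5/6


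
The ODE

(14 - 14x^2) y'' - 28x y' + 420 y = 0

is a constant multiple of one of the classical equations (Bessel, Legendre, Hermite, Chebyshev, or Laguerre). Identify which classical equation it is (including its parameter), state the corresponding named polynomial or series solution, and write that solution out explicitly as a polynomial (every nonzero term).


All three coefficients share the factor 14; dividing through by 14 gives  (1 - x^2) y'' - 2x y' + 30 y = 0.
This matches the Legendre equation (1 - x^2) y'' - 2x y' + n(n+1) y = 0 (note the -2x y' term) with n(n+1) = 30, so n = 5; the polynomial solution is P_5(x).
With y = sum_k a_k x^k, matching x^k gives (k+2)(k+1) a_{k+2} = [k(k+1) - n(n+1)] a_k = (k - 5)(k + 6) a_k. The right side vanishes at k = 5, so the series with the parity of 5 terminates at degree 5.
Standard normalization (P_n(1) = 1): leading coefficient (2n)!/(2^n (n!)^2) = 3628800/(32*14400) = 63/8, so a_5 = 63/8. Work downward with a_k = (k+1)(k+2) a_{k+2} / ((k - 5)(k + 6)):
  a_3 = (4)(5)(63/8) / ((3 - 5)(3 + 6)) = (315/2)/(-18) = -35/4
  a_1 = (2)(3)(-35/4) / ((1 - 5)(1 + 6)) = (-105/2)/(-28) = 15/8
Hence P_5(x) = 63 x^5/8 - 35 x^3/4 + 15 x/8.

P_5(x); series = 63 x^5/8 - 35 x^3/4 + 15 x/8


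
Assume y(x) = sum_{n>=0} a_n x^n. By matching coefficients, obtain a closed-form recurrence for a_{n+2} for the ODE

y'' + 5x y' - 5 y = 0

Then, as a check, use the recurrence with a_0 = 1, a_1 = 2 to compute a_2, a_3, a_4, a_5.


Substitute y = sum_n a_n x^n.
y''(x) has coefficient (n+2)(n+1) a_{n+2} at x^n;
5 x y'(x) has coefficient 5 n a_n at x^n (shift);
-5 y(x) has coefficient -5 a_n at x^n.
Matching x^n: (n+2)(n+1) a_{n+2} + (5n - 5) a_n = 0.
Thus a_{n+2} = (-5n + 5) / ((n+1)(n+2)) * a_n.

Check with a_0 = 1, a_1 = 2 (apply the recurrence for n = 0, 1, 2, 3): a_0 = 1, a_1 = 2, a_2 = 5/2, a_3 = 0, a_4 = -25/24, a_5 = 0.

a_(n+2) = (-5n + 5) / ((n+1)(n+2)) * a_n; check: a_0 = 1, a_1 = 2, a_2 = 5/2, a_3 = 0, a_4 = -25/24, a_5 = 0


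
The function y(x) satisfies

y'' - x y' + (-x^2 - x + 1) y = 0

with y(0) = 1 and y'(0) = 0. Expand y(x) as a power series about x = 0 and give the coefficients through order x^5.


Ansatz: y(x) = sum_{n>=0} a_n x^n, so y'(x) = sum_{n>=1} n a_n x^(n-1) and y''(x) = sum_{n>=2} n(n-1) a_n x^(n-2).
Substitute into P(x) y'' + Q(x) y' + R(x) y = 0 with P(x) = 1, Q(x) = -x, R(x) = -x^2 - x + 1, and match powers of x.
Initial conditions: a_0 = 1, a_1 = 0.
Setting the coefficient of each power of x to zero and solving order by order (substituting the coefficients already found):
  x^0: 2 a_2 + a_0 = 0  ->  2 a_2 = -a_0 = -1  ->  a_2 = -1/2
  x^1: 6 a_3 - a_0 = 0  ->  6 a_3 = a_0 = 1  ->  a_3 = 1/6
  x^2: 12 a_4 - a_2 - a_1 - a_0 = 0  ->  12 a_4 = a_2 + a_1 + a_0 = 1/2  ->  a_4 = 1/24
  x^3: 20 a_5 - 2 a_3 - a_2 - a_1 = 0  ->  20 a_5 = 2 a_3 + a_2 + a_1 = -1/6  ->  a_5 = -1/120
Truncated series: y(x) = 1 - (1/2) x^2 + (1/6) x^3 + (1/24) x^4 - (1/120) x^5 + O(x^6).

a_0 = 1; a_1 = 0; a_2 = -1/2; a_3 = 1/6; a_4 = 1/24; a_5 = -1/120


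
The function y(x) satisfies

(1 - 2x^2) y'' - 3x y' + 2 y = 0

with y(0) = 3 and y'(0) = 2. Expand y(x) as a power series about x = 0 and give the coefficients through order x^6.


Ansatz: y(x) = sum_{n>=0} a_n x^n, so y'(x) = sum_{n>=1} n a_n x^(n-1) and y''(x) = sum_{n>=2} n(n-1) a_n x^(n-2).
Substitute into P(x) y'' + Q(x) y' + R(x) y = 0 with P(x) = 1 - 2x^2, Q(x) = -3x, R(x) = 2, and match powers of x.
Initial conditions: a_0 = 3, a_1 = 2.
Setting the coefficient of each power of x to zero and solving order by order (substituting the coefficients already found):
  x^0: 2 a_2 + 2 a_0 = 0  ->  2 a_2 = -2 a_0 = -6  ->  a_2 = -3
  x^1: 6 a_3 - a_1 = 0  ->  6 a_3 = a_1 = 2  ->  a_3 = 1/3
  x^2: 12 a_4 - 8 a_2 = 0  ->  12 a_4 = 8 a_2 = -24  ->  a_4 = -2
  x^3: 20 a_5 - 19 a_3 = 0  ->  20 a_5 = 19 a_3 = 19/3  ->  a_5 = 19/60
  x^4: 30 a_6 - 34 a_4 = 0  ->  30 a_6 = 34 a_4 = -68  ->  a_6 = -34/15
Truncated series: y(x) = 3 + 2 x - 3 x^2 + (1/3) x^3 - 2 x^4 + (19/60) x^5 - (34/15) x^6 + O(x^7).

a_0 = 3; a_1 = 2; a_2 = -3; a_3 = 1/3; a_4 = -2; a_5 = 19/60; a_6 = -34/15


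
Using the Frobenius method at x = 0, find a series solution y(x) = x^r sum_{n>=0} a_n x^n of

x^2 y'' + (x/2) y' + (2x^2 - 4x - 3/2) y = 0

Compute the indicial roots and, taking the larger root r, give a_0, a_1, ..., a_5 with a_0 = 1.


Write in Frobenius form y'' + (p(x)/x) y' + (q(x)/x^2) y = 0:
  p(x) = 1/2,  q(x) = 2x^2 - 4x - 3/2.
Indicial equation: r(r-1) + (1/2) r + (-3/2) = 0 -> roots r_1 = 3/2, r_2 = -1.
Take r = r_1 = 3/2. Let y(x) = x^r sum_{n>=0} a_n x^n with a_0 = 1.
Substitute y = x^r sum a_n x^n and match x^{r+n}. The recurrence is
  D(n) a_n - 4 a_{n-1} + 2 a_{n-2} = 0,  where D(n) = (r+n)(r+n-1) + (1/2)(r+n) + (-3/2).
  a_n = [4 a_{n-1} - 2 a_{n-2}] / D(n).
Since the indicial polynomial factors as (r - r_1)(r - r_2), D(n) = (r_1 + n - r_1)(r_1 + n - r_2) = n(n + 5/2).
Evaluating step by step (a_0 = 1):
  n = 1: D(1) = 1(1 + 5/2) = 7/2; numerator = 4(1) = 4; a_1 = (4)/(7/2) = 8/7
  n = 2: D(2) = 2(2 + 5/2) = 9; numerator = 4(8/7) - 2(1) = 18/7; a_2 = (18/7)/(9) = 2/7
  n = 3: D(3) = 3(3 + 5/2) = 33/2; numerator = 4(2/7) - 2(8/7) = -8/7; a_3 = (-8/7)/(33/2) = -16/231
  n = 4: D(4) = 4(4 + 5/2) = 26; numerator = 4(-16/231) - 2(2/7) = -28/33; a_4 = (-28/33)/(26) = -14/429
  n = 5: D(5) = 5(5 + 5/2) = 75/2; numerator = 4(-14/429) - 2(-16/231) = 8/1001; a_5 = (8/1001)/(75/2) = 16/75075

r = 3/2; a_0 = 1; a_1 = 8/7; a_2 = 2/7; a_3 = -16/231; a_4 = -14/429; a_5 = 16/75075


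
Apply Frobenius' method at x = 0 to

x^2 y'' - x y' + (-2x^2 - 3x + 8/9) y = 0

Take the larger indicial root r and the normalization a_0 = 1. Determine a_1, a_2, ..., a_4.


Write in Frobenius form y'' + (p(x)/x) y' + (q(x)/x^2) y = 0:
  p(x) = -1,  q(x) = -2x^2 - 3x + 8/9.
Indicial equation: r(r-1) + (-1) r + (8/9) = 0 -> roots r_1 = 4/3, r_2 = 2/3.
Take r = r_1 = 4/3. Let y(x) = x^r sum_{n>=0} a_n x^n with a_0 = 1.
Substitute y = x^r sum a_n x^n and match x^{r+n}. The recurrence is
  D(n) a_n - 3 a_{n-1} - 2 a_{n-2} = 0,  where D(n) = (r+n)(r+n-1) + (-1)(r+n) + (8/9).
  a_n = [3 a_{n-1} + 2 a_{n-2}] / D(n).
Since the indicial polynomial factors as (r - r_1)(r - r_2), D(n) = (r_1 + n - r_1)(r_1 + n - r_2) = n(n + 2/3).
Evaluating step by step (a_0 = 1):
  n = 1: D(1) = 1(1 + 2/3) = 5/3; numerator = 3(1) = 3; a_1 = (3)/(5/3) = 9/5
  n = 2: D(2) = 2(2 + 2/3) = 16/3; numerator = 3(9/5) + 2(1) = 37/5; a_2 = (37/5)/(16/3) = 111/80
  n = 3: D(3) = 3(3 + 2/3) = 11; numerator = 3(111/80) + 2(9/5) = 621/80; a_3 = (621/80)/(11) = 621/880
  n = 4: D(4) = 4(4 + 2/3) = 56/3; numerator = 3(621/880) + 2(111/80) = 861/176; a_4 = (861/176)/(56/3) = 369/1408

r = 4/3; a_0 = 1; a_1 = 9/5; a_2 = 111/80; a_3 = 621/880; a_4 = 369/1408


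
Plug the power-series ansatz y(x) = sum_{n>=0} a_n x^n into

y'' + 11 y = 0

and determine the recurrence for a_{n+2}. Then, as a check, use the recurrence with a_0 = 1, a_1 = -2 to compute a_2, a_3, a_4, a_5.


Substitute y = sum_n a_n x^n into y'' + (const) y = 0.
y''(x) = sum_{n>=0} (n+2)(n+1) a_{n+2} x^n.
The ODE becomes sum_n [(n+2)(n+1) a_{n+2} + 11 a_n] x^n = 0.
Setting each coefficient to zero gives the recurrence:
  (n+2)(n+1) a_{n+2} + 11 a_n = 0,
  a_{n+2} = -11 / ((n+1)(n+2)) a_n.

Check with a_0 = 1, a_1 = -2 (apply the recurrence for n = 0, 1, 2, 3): a_0 = 1, a_1 = -2, a_2 = -11/2, a_3 = 11/3, a_4 = 121/24, a_5 = -121/60.

a_{n+2} = -11/((n+1)(n+2)) * a_n; check: a_0 = 1, a_1 = -2, a_2 = -11/2, a_3 = 11/3, a_4 = 121/24, a_5 = -121/60


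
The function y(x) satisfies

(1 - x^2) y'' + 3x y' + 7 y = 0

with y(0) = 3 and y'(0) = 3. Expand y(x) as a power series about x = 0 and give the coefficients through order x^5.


Ansatz: y(x) = sum_{n>=0} a_n x^n, so y'(x) = sum_{n>=1} n a_n x^(n-1) and y''(x) = sum_{n>=2} n(n-1) a_n x^(n-2).
Substitute into P(x) y'' + Q(x) y' + R(x) y = 0 with P(x) = 1 - x^2, Q(x) = 3x, R(x) = 7, and match powers of x.
Initial conditions: a_0 = 3, a_1 = 3.
Setting the coefficient of each power of x to zero and solving order by order (substituting the coefficients already found):
  x^0: 2 a_2 + 7 a_0 = 0  ->  2 a_2 = -7 a_0 = -21  ->  a_2 = -21/2
  x^1: 6 a_3 + 10 a_1 = 0  ->  6 a_3 = -10 a_1 = -30  ->  a_3 = -5
  x^2: 12 a_4 + 11 a_2 = 0  ->  12 a_4 = -11 a_2 = 231/2  ->  a_4 = 77/8
  x^3: 20 a_5 + 10 a_3 = 0  ->  20 a_5 = -10 a_3 = 50  ->  a_5 = 5/2
Truncated series: y(x) = 3 + 3 x - (21/2) x^2 - 5 x^3 + (77/8) x^4 + (5/2) x^5 + O(x^6).

a_0 = 3; a_1 = 3; a_2 = -21/2; a_3 = -5; a_4 = 77/8; a_5 = 5/2


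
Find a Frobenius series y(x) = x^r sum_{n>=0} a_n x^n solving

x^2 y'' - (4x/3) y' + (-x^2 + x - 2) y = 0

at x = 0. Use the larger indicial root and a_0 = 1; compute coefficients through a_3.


Write in Frobenius form y'' + (p(x)/x) y' + (q(x)/x^2) y = 0:
  p(x) = -4/3,  q(x) = -x^2 + x - 2.
Indicial equation: r(r-1) + (-4/3) r + (-2) = 0 -> roots r_1 = 3, r_2 = -2/3.
Take r = r_1 = 3. Let y(x) = x^r sum_{n>=0} a_n x^n with a_0 = 1.
Substitute y = x^r sum a_n x^n and match x^{r+n}. The recurrence is
  D(n) a_n + 1 a_{n-1} - 1 a_{n-2} = 0,  where D(n) = (r+n)(r+n-1) + (-4/3)(r+n) + (-2).
  a_n = [-1 a_{n-1} + 1 a_{n-2}] / D(n).
Since the indicial polynomial factors as (r - r_1)(r - r_2), D(n) = (r_1 + n - r_1)(r_1 + n - r_2) = n(n + 11/3).
Evaluating step by step (a_0 = 1):
  n = 1: D(1) = 1(1 + 11/3) = 14/3; numerator = -1(1) = -1; a_1 = (-1)/(14/3) = -3/14
  n = 2: D(2) = 2(2 + 11/3) = 34/3; numerator = -1(-3/14) + 1(1) = 17/14; a_2 = (17/14)/(34/3) = 3/28
  n = 3: D(3) = 3(3 + 11/3) = 20; numerator = -1(3/28) + 1(-3/14) = -9/28; a_3 = (-9/28)/(20) = -9/560

r = 3; a_0 = 1; a_1 = -3/14; a_2 = 3/28; a_3 = -9/560


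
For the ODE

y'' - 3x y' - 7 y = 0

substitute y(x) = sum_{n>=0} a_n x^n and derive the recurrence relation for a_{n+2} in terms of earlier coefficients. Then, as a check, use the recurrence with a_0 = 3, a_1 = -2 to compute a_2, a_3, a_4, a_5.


Substitute y = sum_n a_n x^n.
y''(x) has coefficient (n+2)(n+1) a_{n+2} at x^n;
-3 x y'(x) has coefficient -3 n a_n at x^n (shift);
-7 y(x) has coefficient -7 a_n at x^n.
Matching x^n: (n+2)(n+1) a_{n+2} + (-3n - 7) a_n = 0.
Thus a_{n+2} = (3n + 7) / ((n+1)(n+2)) * a_n.

Check with a_0 = 3, a_1 = -2 (apply the recurrence for n = 0, 1, 2, 3): a_0 = 3, a_1 = -2, a_2 = 21/2, a_3 = -10/3, a_4 = 91/8, a_5 = -8/3.

a_(n+2) = (3n + 7) / ((n+1)(n+2)) * a_n; check: a_0 = 3, a_1 = -2, a_2 = 21/2, a_3 = -10/3, a_4 = 91/8, a_5 = -8/3


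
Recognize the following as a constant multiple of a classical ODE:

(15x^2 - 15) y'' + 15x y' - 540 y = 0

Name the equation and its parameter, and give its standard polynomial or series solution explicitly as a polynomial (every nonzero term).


All three coefficients share the factor -15; dividing through by -15 gives  (1 - x^2) y'' - x y' + 36 y = 0.
This matches the Chebyshev equation (1 - x^2) y'' - x y' + n^2 y = 0 (note the -x y' term, not -2x y') with n^2 = 36, so n = 6; the polynomial solution is T_6(x).
With y = sum_k a_k x^k, matching x^k gives (k+2)(k+1) a_{k+2} = (k^2 - n^2) a_k = (k - 6)(k + 6) a_k. The right side vanishes at k = 6, so the series with the parity of 6 terminates at degree 6.
Standard normalization: leading coefficient of T_n is 2^(n-1), so a_6 = 2^5 = 32. Work downward with a_k = (k+1)(k+2) a_{k+2} / ((k - 6)(k + 6)):
  a_4 = (5)(6)(32) / ((4 - 6)(4 + 6)) = 960/(-20) = -48
  a_2 = (3)(4)(-48) / ((2 - 6)(2 + 6)) = -576/(-32) = 18
  a_0 = (1)(2)(18) / ((0 - 6)(0 + 6)) = 36/(-36) = -1
Hence T_6(x) = 32 x^6 - 48 x^4 + 18 x^2 - 1.

T_6(x); series = 32 x^6 - 48 x^4 + 18 x^2 - 1


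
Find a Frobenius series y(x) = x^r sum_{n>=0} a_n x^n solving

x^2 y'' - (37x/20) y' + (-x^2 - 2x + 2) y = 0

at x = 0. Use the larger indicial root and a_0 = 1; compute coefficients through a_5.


Write in Frobenius form y'' + (p(x)/x) y' + (q(x)/x^2) y = 0:
  p(x) = -37/20,  q(x) = -x^2 - 2x + 2.
Indicial equation: r(r-1) + (-37/20) r + (2) = 0 -> roots r_1 = 8/5, r_2 = 5/4.
Take r = r_1 = 8/5. Let y(x) = x^r sum_{n>=0} a_n x^n with a_0 = 1.
Substitute y = x^r sum a_n x^n and match x^{r+n}. The recurrence is
  D(n) a_n - 2 a_{n-1} - 1 a_{n-2} = 0,  where D(n) = (r+n)(r+n-1) + (-37/20)(r+n) + (2).
  a_n = [2 a_{n-1} + 1 a_{n-2}] / D(n).
Since the indicial polynomial factors as (r - r_1)(r - r_2), D(n) = (r_1 + n - r_1)(r_1 + n - r_2) = n(n + 7/20).
Evaluating step by step (a_0 = 1):
  n = 1: D(1) = 1(1 + 7/20) = 27/20; numerator = 2(1) = 2; a_1 = (2)/(27/20) = 40/27
  n = 2: D(2) = 2(2 + 7/20) = 47/10; numerator = 2(40/27) + 1(1) = 107/27; a_2 = (107/27)/(47/10) = 1070/1269
  n = 3: D(3) = 3(3 + 7/20) = 201/20; numerator = 2(1070/1269) + 1(40/27) = 1340/423; a_3 = (1340/423)/(201/20) = 400/1269
  n = 4: D(4) = 4(4 + 7/20) = 87/5; numerator = 2(400/1269) + 1(1070/1269) = 1870/1269; a_4 = (1870/1269)/(87/5) = 9350/110403
  n = 5: D(5) = 5(5 + 7/20) = 107/4; numerator = 2(9350/110403) + 1(400/1269) = 53500/110403; a_5 = (53500/110403)/(107/4) = 2000/110403

r = 8/5; a_0 = 1; a_1 = 40/27; a_2 = 1070/1269; a_3 = 400/1269; a_4 = 9350/110403; a_5 = 2000/110403


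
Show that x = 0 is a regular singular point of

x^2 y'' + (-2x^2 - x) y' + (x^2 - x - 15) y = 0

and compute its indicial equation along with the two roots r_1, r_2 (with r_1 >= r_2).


Divide by x^2 to reach normal form y'' + P_1(x) y' + P_2(x) y = 0 with P_1(x) = -2 - 1/x and P_2(x) = 1 - 1/x - 15/x^2.
x = 0 is a singular point because the y'-coefficient -2 - 1/x has a pole at x = 0 and the y-coefficient 1 - 1/x - 15/x^2 has a pole at x = 0.
It is a regular singular point because x P_1(x) = p(x) = -2x - 1 and x^2 P_2(x) = q(x) = x^2 - x - 15 are polynomials, hence analytic at x = 0.
p(0) = -1,  q(0) = -15.
Indicial equation: r(r-1) + p(0) r + q(0) = 0, i.e. r^2 + (p(0) - 1) r + q(0) = 0, i.e. r^2 - 2 r - 15 = 0.
Discriminant: (-2)^2 - 4(-15) = 64, so r = (2 ± 8)/2.
Solving: r_1 = 5, r_2 = -3.

indicial: r^2 - 2 r - 15 = 0; roots r_1 = 5, r_2 = -3


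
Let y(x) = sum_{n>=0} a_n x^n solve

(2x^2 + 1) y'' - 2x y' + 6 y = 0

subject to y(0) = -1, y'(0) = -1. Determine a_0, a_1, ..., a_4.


Ansatz: y(x) = sum_{n>=0} a_n x^n, so y'(x) = sum_{n>=1} n a_n x^(n-1) and y''(x) = sum_{n>=2} n(n-1) a_n x^(n-2).
Substitute into P(x) y'' + Q(x) y' + R(x) y = 0 with P(x) = 2x^2 + 1, Q(x) = -2x, R(x) = 6, and match powers of x.
Initial conditions: a_0 = -1, a_1 = -1.
Setting the coefficient of each power of x to zero and solving order by order (substituting the coefficients already found):
  x^0: 2 a_2 + 6 a_0 = 0  ->  2 a_2 = -6 a_0 = 6  ->  a_2 = 3
  x^1: 6 a_3 + 4 a_1 = 0  ->  6 a_3 = -4 a_1 = 4  ->  a_3 = 2/3
  x^2: 12 a_4 + 6 a_2 = 0  ->  12 a_4 = -6 a_2 = -18  ->  a_4 = -3/2
Truncated series: y(x) = -1 - x + 3 x^2 + (2/3) x^3 - (3/2) x^4 + O(x^5).

a_0 = -1; a_1 = -1; a_2 = 3; a_3 = 2/3; a_4 = -3/2


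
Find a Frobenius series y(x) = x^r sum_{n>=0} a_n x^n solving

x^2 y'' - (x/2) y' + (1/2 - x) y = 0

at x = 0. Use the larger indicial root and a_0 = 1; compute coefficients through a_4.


Write in Frobenius form y'' + (p(x)/x) y' + (q(x)/x^2) y = 0:
  p(x) = -1/2,  q(x) = 1/2 - x.
Indicial equation: r(r-1) + (-1/2) r + (1/2) = 0 -> roots r_1 = 1, r_2 = 1/2.
Take r = r_1 = 1. Let y(x) = x^r sum_{n>=0} a_n x^n with a_0 = 1.
Substitute y = x^r sum a_n x^n and match x^{r+n}. The recurrence is
  D(n) a_n - 1 a_{n-1} = 0,  where D(n) = (r+n)(r+n-1) + (-1/2)(r+n) + (1/2).
  a_n = 1 / D(n) * a_{n-1}.
Since the indicial polynomial factors as (r - r_1)(r - r_2), D(n) = (r_1 + n - r_1)(r_1 + n - r_2) = n(n + 1/2).
Evaluating step by step (a_0 = 1):
  n = 1: D(1) = 1(1 + 1/2) = 3/2; numerator = 1(1) = 1; a_1 = (1)/(3/2) = 2/3
  n = 2: D(2) = 2(2 + 1/2) = 5; numerator = 1(2/3) = 2/3; a_2 = (2/3)/(5) = 2/15
  n = 3: D(3) = 3(3 + 1/2) = 21/2; numerator = 1(2/15) = 2/15; a_3 = (2/15)/(21/2) = 4/315
  n = 4: D(4) = 4(4 + 1/2) = 18; numerator = 1(4/315) = 4/315; a_4 = (4/315)/(18) = 2/2835

r = 1; a_0 = 1; a_1 = 2/3; a_2 = 2/15; a_3 = 4/315; a_4 = 2/2835


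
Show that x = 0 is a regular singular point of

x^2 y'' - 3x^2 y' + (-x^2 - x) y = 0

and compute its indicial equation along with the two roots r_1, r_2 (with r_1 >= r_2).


Divide by x^2 to reach normal form y'' + P_1(x) y' + P_2(x) y = 0 with P_1(x) = -3 and P_2(x) = -1 - 1/x.
x = 0 is a singular point because the y-coefficient -1 - 1/x has a pole at x = 0.
It is a regular singular point because x P_1(x) = p(x) = -3x and x^2 P_2(x) = q(x) = -x^2 - x are polynomials, hence analytic at x = 0.
p(0) = 0,  q(0) = 0.
Indicial equation: r(r-1) + p(0) r + q(0) = 0, i.e. r^2 + (p(0) - 1) r + q(0) = 0, i.e. r^2 - 1 r = 0.
Discriminant: (-1)^2 - 4(0) = 1, so r = (1 ± 1)/2.
Solving: r_1 = 1, r_2 = 0.

indicial: r^2 - 1 r = 0; roots r_1 = 1, r_2 = 0


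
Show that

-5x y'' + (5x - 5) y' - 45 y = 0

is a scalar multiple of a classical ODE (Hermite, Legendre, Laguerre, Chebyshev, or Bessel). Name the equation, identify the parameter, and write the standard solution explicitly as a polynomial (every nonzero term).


All three coefficients share the factor -5; dividing through by -5 gives  x y'' + (1 - x) y' + 9 y = 0.
This matches the Laguerre equation x y'' + (1 - x) y' + n y = 0 with n = 9; the polynomial solution is L_9(x).
With y = sum_k a_k x^k, matching x^k gives (k+1)k a_{k+1} + (k+1) a_{k+1} - k a_k + n a_k = 0, i.e. (k+1)^2 a_{k+1} = (k - n) a_k = (k - 9) a_k. The right side vanishes at k = 9, so the series terminates at degree 9.
Standard normalization L_n(0) = 1 gives a_0 = 1. Work upward with a_{k+1} = (k - 9) a_k / (k+1)^2:
  a_1 = (0 - 9)(1) / 1^2 = -9/1 = -9
  a_2 = (1 - 9)(-9) / 2^2 = 72/4 = 18
  a_3 = (2 - 9)(18) / 3^2 = -126/9 = -14
  a_4 = (3 - 9)(-14) / 4^2 = 84/16 = 21/4
  a_5 = (4 - 9)(21/4) / 5^2 = (-105/4)/25 = -21/20
  a_6 = (5 - 9)(-21/20) / 6^2 = (21/5)/36 = 7/60
  a_7 = (6 - 9)(7/60) / 7^2 = (-7/20)/49 = -1/140
  a_8 = (7 - 9)(-1/140) / 8^2 = (1/70)/64 = 1/4480
  a_9 = (8 - 9)(1/4480) / 9^2 = (-1/4480)/81 = -1/362880
Hence L_9(x) = -x^9/362880 + x^8/4480 - x^7/140 + 7 x^6/60 - 21 x^5/20 + 21 x^4/4 - 14 x^3 + 18 x^2 - 9 x + 1.

L_9(x); series = -x^9/362880 + x^8/4480 - x^7/140 + 7 x^6/60 - 21 x^5/20 + 21 x^4/4 - 14 x^3 + 18 x^2 - 9 x + 1


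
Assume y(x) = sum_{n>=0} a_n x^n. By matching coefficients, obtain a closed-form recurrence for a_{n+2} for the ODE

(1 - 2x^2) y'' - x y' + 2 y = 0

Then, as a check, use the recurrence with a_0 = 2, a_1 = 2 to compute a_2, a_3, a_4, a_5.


Substitute y = sum_n a_n x^n.
(1 - 2 x^2) y'' contributes (n+2)(n+1) a_{n+2} - 2 n(n-1) a_n at x^n.
-x y'(x) contributes -n a_n at x^n.
2 y(x) contributes 2 a_n at x^n.
Matching x^n: (n+2)(n+1) a_{n+2} + (-2 n(n-1) - n + 2) a_n = 0.
Thus a_{n+2} = (2 n(n-1) + n - 2) / ((n+1)(n+2)) * a_n.

Check with a_0 = 2, a_1 = 2 (apply the recurrence for n = 0, 1, 2, 3): a_0 = 2, a_1 = 2, a_2 = -2, a_3 = -1/3, a_4 = -2/3, a_5 = -13/60.

a_(n+2) = (2 n(n-1) + n - 2) / ((n+1)(n+2)) * a_n; check: a_0 = 2, a_1 = 2, a_2 = -2, a_3 = -1/3, a_4 = -2/3, a_5 = -13/60


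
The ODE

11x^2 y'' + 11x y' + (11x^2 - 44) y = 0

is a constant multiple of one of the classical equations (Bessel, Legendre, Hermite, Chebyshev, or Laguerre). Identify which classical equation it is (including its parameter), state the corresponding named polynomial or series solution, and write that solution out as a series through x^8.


All three coefficients share the factor 11; dividing through by 11 gives  x^2 y'' + x y' + (x^2 - 4) y = 0.
This matches the Bessel equation x^2 y'' + x y' + (x^2 - nu^2) y = 0 with nu^2 = 4, so nu = 2; the solution bounded at x = 0 is J_2(x).
Frobenius at x = 0: indicial roots ±nu; for r = nu the recurrence k(k + 2nu) c_k = -c_{k-2} gives the standard series J_nu(x) = sum_{k>=0} (-1)^k / (k! (k+nu)!) (x/2)^(2k+nu). Evaluate the first 4 terms:
  k = 0: (-1)^0 / (0! * 2! * 2^2) x^2 = 1/(1*2*4) x^2 = (1/8) x^2
  k = 1: (-1)^1 / (1! * 3! * 2^4) x^4 = -1/(1*6*16) x^4 = (-1/96) x^4
  k = 2: (-1)^2 / (2! * 4! * 2^6) x^6 = 1/(2*24*64) x^6 = (1/3072) x^6
  k = 3: (-1)^3 / (3! * 5! * 2^8) x^8 = -1/(6*120*256) x^8 = (-1/184320) x^8
Hence J_2(x) = -x^8/184320 + x^6/3072 - x^4/96 + x^2/8 + ....

J_2(x); series = -x^8/184320 + x^6/3072 - x^4/96 + x^2/8


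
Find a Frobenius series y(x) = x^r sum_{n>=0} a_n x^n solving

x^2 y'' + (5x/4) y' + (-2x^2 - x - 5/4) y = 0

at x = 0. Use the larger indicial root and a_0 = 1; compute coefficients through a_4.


Write in Frobenius form y'' + (p(x)/x) y' + (q(x)/x^2) y = 0:
  p(x) = 5/4,  q(x) = -2x^2 - x - 5/4.
Indicial equation: r(r-1) + (5/4) r + (-5/4) = 0 -> roots r_1 = 1, r_2 = -5/4.
Take r = r_1 = 1. Let y(x) = x^r sum_{n>=0} a_n x^n with a_0 = 1.
Substitute y = x^r sum a_n x^n and match x^{r+n}. The recurrence is
  D(n) a_n - 1 a_{n-1} - 2 a_{n-2} = 0,  where D(n) = (r+n)(r+n-1) + (5/4)(r+n) + (-5/4).
  a_n = [1 a_{n-1} + 2 a_{n-2}] / D(n).
Since the indicial polynomial factors as (r - r_1)(r - r_2), D(n) = (r_1 + n - r_1)(r_1 + n - r_2) = n(n + 9/4).
Evaluating step by step (a_0 = 1):
  n = 1: D(1) = 1(1 + 9/4) = 13/4; numerator = 1(1) = 1; a_1 = (1)/(13/4) = 4/13
  n = 2: D(2) = 2(2 + 9/4) = 17/2; numerator = 1(4/13) + 2(1) = 30/13; a_2 = (30/13)/(17/2) = 60/221
  n = 3: D(3) = 3(3 + 9/4) = 63/4; numerator = 1(60/221) + 2(4/13) = 196/221; a_3 = (196/221)/(63/4) = 112/1989
  n = 4: D(4) = 4(4 + 9/4) = 25; numerator = 1(112/1989) + 2(60/221) = 1192/1989; a_4 = (1192/1989)/(25) = 1192/49725

r = 1; a_0 = 1; a_1 = 4/13; a_2 = 60/221; a_3 = 112/1989; a_4 = 1192/49725


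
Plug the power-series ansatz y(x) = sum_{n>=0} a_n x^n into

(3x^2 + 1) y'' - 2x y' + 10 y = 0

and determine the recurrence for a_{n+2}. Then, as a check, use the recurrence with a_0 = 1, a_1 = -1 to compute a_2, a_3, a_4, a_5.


Substitute y = sum_n a_n x^n.
(1 + 3 x^2) y'' contributes (n+2)(n+1) a_{n+2} + 3 n(n-1) a_n at x^n.
-2 x y'(x) contributes -2 n a_n at x^n.
10 y(x) contributes 10 a_n at x^n.
Matching x^n: (n+2)(n+1) a_{n+2} + (3 n(n-1) - 2 n + 10) a_n = 0.
Thus a_{n+2} = (-3 n(n-1) + 2 n - 10) / ((n+1)(n+2)) * a_n.

Check with a_0 = 1, a_1 = -1 (apply the recurrence for n = 0, 1, 2, 3): a_0 = 1, a_1 = -1, a_2 = -5, a_3 = 4/3, a_4 = 5, a_5 = -22/15.

a_(n+2) = (-3 n(n-1) + 2 n - 10) / ((n+1)(n+2)) * a_n; check: a_0 = 1, a_1 = -1, a_2 = -5, a_3 = 4/3, a_4 = 5, a_5 = -22/15


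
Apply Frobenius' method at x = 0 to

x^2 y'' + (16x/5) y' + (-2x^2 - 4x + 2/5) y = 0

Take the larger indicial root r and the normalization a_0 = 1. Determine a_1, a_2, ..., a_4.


Write in Frobenius form y'' + (p(x)/x) y' + (q(x)/x^2) y = 0:
  p(x) = 16/5,  q(x) = -2x^2 - 4x + 2/5.
Indicial equation: r(r-1) + (16/5) r + (2/5) = 0 -> roots r_1 = -1/5, r_2 = -2.
Take r = r_1 = -1/5. Let y(x) = x^r sum_{n>=0} a_n x^n with a_0 = 1.
Substitute y = x^r sum a_n x^n and match x^{r+n}. The recurrence is
  D(n) a_n - 4 a_{n-1} - 2 a_{n-2} = 0,  where D(n) = (r+n)(r+n-1) + (16/5)(r+n) + (2/5).
  a_n = [4 a_{n-1} + 2 a_{n-2}] / D(n).
Since the indicial polynomial factors as (r - r_1)(r - r_2), D(n) = (r_1 + n - r_1)(r_1 + n - r_2) = n(n + 9/5).
Evaluating step by step (a_0 = 1):
  n = 1: D(1) = 1(1 + 9/5) = 14/5; numerator = 4(1) = 4; a_1 = (4)/(14/5) = 10/7
  n = 2: D(2) = 2(2 + 9/5) = 38/5; numerator = 4(10/7) + 2(1) = 54/7; a_2 = (54/7)/(38/5) = 135/133
  n = 3: D(3) = 3(3 + 9/5) = 72/5; numerator = 4(135/133) + 2(10/7) = 920/133; a_3 = (920/133)/(72/5) = 575/1197
  n = 4: D(4) = 4(4 + 9/5) = 116/5; numerator = 4(575/1197) + 2(135/133) = 4730/1197; a_4 = (4730/1197)/(116/5) = 11825/69426

r = -1/5; a_0 = 1; a_1 = 10/7; a_2 = 135/133; a_3 = 575/1197; a_4 = 11825/69426


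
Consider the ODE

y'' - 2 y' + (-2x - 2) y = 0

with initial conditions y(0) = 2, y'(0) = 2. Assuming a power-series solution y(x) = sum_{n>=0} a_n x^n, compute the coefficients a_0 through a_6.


Ansatz: y(x) = sum_{n>=0} a_n x^n, so y'(x) = sum_{n>=1} n a_n x^(n-1) and y''(x) = sum_{n>=2} n(n-1) a_n x^(n-2).
Substitute into P(x) y'' + Q(x) y' + R(x) y = 0 with P(x) = 1, Q(x) = -2, R(x) = -2x - 2, and match powers of x.
Initial conditions: a_0 = 2, a_1 = 2.
Setting the coefficient of each power of x to zero and solving order by order (substituting the coefficients already found):
  x^0: 2 a_2 - 2 a_1 - 2 a_0 = 0  ->  2 a_2 = 2 a_1 + 2 a_0 = 8  ->  a_2 = 4
  x^1: 6 a_3 - 4 a_2 - 2 a_1 - 2 a_0 = 0  ->  6 a_3 = 4 a_2 + 2 a_1 + 2 a_0 = 24  ->  a_3 = 4
  x^2: 12 a_4 - 6 a_3 - 2 a_2 - 2 a_1 = 0  ->  12 a_4 = 6 a_3 + 2 a_2 + 2 a_1 = 36  ->  a_4 = 3
  x^3: 20 a_5 - 8 a_4 - 2 a_3 - 2 a_2 = 0  ->  20 a_5 = 8 a_4 + 2 a_3 + 2 a_2 = 40  ->  a_5 = 2
  x^4: 30 a_6 - 10 a_5 - 2 a_4 - 2 a_3 = 0  ->  30 a_6 = 10 a_5 + 2 a_4 + 2 a_3 = 34  ->  a_6 = 17/15
Truncated series: y(x) = 2 + 2 x + 4 x^2 + 4 x^3 + 3 x^4 + 2 x^5 + (17/15) x^6 + O(x^7).

a_0 = 2; a_1 = 2; a_2 = 4; a_3 = 4; a_4 = 3; a_5 = 2; a_6 = 17/15


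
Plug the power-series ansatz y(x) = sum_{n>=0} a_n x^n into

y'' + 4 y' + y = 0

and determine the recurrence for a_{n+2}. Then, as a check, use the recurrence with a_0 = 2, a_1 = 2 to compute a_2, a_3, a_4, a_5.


Substitute y = sum_n a_n x^n.
y''(x) has coefficient (n+2)(n+1) a_{n+2} at x^n;
4 y'(x) has coefficient 4 (n+1) a_{n+1} at x^n;
y(x) has coefficient 1 a_n at x^n.
Matching x^n: (n+2)(n+1) a_{n+2} + 4 (n+1) a_{n+1} + 1 a_n = 0.
Thus a_{n+2} = [-4 (n+1) a_{n+1} - 1 a_n] / ((n+1)(n+2)).

Check with a_0 = 2, a_1 = 2 (apply the recurrence for n = 0, 1, 2, 3): a_0 = 2, a_1 = 2, a_2 = -5, a_3 = 19/3, a_4 = -71/12, a_5 = 53/12.

a_(n+2) = [-4 (n+1) a_(n+1) - 1 a_n] / ((n+1)(n+2)); check: a_0 = 2, a_1 = 2, a_2 = -5, a_3 = 19/3, a_4 = -71/12, a_5 = 53/12


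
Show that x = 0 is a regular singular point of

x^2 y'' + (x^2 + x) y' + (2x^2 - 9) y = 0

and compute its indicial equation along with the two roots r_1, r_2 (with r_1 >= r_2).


Divide by x^2 to reach normal form y'' + P_1(x) y' + P_2(x) y = 0 with P_1(x) = 1 + 1/x and P_2(x) = 2 - 9/x^2.
x = 0 is a singular point because the y'-coefficient 1 + 1/x has a pole at x = 0 and the y-coefficient 2 - 9/x^2 has a pole at x = 0.
It is a regular singular point because x P_1(x) = p(x) = x + 1 and x^2 P_2(x) = q(x) = 2x^2 - 9 are polynomials, hence analytic at x = 0.
p(0) = 1,  q(0) = -9.
Indicial equation: r(r-1) + p(0) r + q(0) = 0, i.e. r^2 + (p(0) - 1) r + q(0) = 0, i.e. r^2 - 9 = 0.
Discriminant: (0)^2 - 4(-9) = 36, so r = (0 ± 6)/2.
Solving: r_1 = 3, r_2 = -3.

indicial: r^2 - 9 = 0; roots r_1 = 3, r_2 = -3


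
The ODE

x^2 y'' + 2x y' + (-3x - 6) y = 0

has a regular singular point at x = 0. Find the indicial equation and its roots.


Divide by x^2 to reach normal form y'' + P_1(x) y' + P_2(x) y = 0 with P_1(x) = 2/x and P_2(x) = -3/x - 6/x^2.
x = 0 is a singular point because the y'-coefficient 2/x has a pole at x = 0 and the y-coefficient -3/x - 6/x^2 has a pole at x = 0.
It is a regular singular point because x P_1(x) = p(x) = 2 and x^2 P_2(x) = q(x) = -3x - 6 are polynomials, hence analytic at x = 0.
p(0) = 2,  q(0) = -6.
Indicial equation: r(r-1) + p(0) r + q(0) = 0, i.e. r^2 + (p(0) - 1) r + q(0) = 0, i.e. r^2 + 1 r - 6 = 0.
Discriminant: (1)^2 - 4(-6) = 25, so r = (-1 ± 5)/2.
Solving: r_1 = 2, r_2 = -3.

indicial: r^2 + 1 r - 6 = 0; roots r_1 = 2, r_2 = -3


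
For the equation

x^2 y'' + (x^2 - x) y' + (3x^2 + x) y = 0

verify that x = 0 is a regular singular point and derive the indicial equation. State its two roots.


Divide by x^2 to reach normal form y'' + P_1(x) y' + P_2(x) y = 0 with P_1(x) = 1 - 1/x and P_2(x) = 3 + 1/x.
x = 0 is a singular point because the y'-coefficient 1 - 1/x has a pole at x = 0 and the y-coefficient 3 + 1/x has a pole at x = 0.
It is a regular singular point because x P_1(x) = p(x) = x - 1 and x^2 P_2(x) = q(x) = 3x^2 + x are polynomials, hence analytic at x = 0.
p(0) = -1,  q(0) = 0.
Indicial equation: r(r-1) + p(0) r + q(0) = 0, i.e. r^2 + (p(0) - 1) r + q(0) = 0, i.e. r^2 - 2 r = 0.
Discriminant: (-2)^2 - 4(0) = 4, so r = (2 ± 2)/2.
Solving: r_1 = 2, r_2 = 0.

indicial: r^2 - 2 r = 0; roots r_1 = 2, r_2 = 0


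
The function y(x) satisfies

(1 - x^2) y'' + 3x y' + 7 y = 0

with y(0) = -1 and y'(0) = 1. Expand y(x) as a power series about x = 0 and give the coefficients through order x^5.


Ansatz: y(x) = sum_{n>=0} a_n x^n, so y'(x) = sum_{n>=1} n a_n x^(n-1) and y''(x) = sum_{n>=2} n(n-1) a_n x^(n-2).
Substitute into P(x) y'' + Q(x) y' + R(x) y = 0 with P(x) = 1 - x^2, Q(x) = 3x, R(x) = 7, and match powers of x.
Initial conditions: a_0 = -1, a_1 = 1.
Setting the coefficient of each power of x to zero and solving order by order (substituting the coefficients already found):
  x^0: 2 a_2 + 7 a_0 = 0  ->  2 a_2 = -7 a_0 = 7  ->  a_2 = 7/2
  x^1: 6 a_3 + 10 a_1 = 0  ->  6 a_3 = -10 a_1 = -10  ->  a_3 = -5/3
  x^2: 12 a_4 + 11 a_2 = 0  ->  12 a_4 = -11 a_2 = -77/2  ->  a_4 = -77/24
  x^3: 20 a_5 + 10 a_3 = 0  ->  20 a_5 = -10 a_3 = 50/3  ->  a_5 = 5/6
Truncated series: y(x) = -1 + x + (7/2) x^2 - (5/3) x^3 - (77/24) x^4 + (5/6) x^5 + O(x^6).

a_0 = -1; a_1 = 1; a_2 = 7/2; a_3 = -5/3; a_4 = -77/24; a_5 = 5/6
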